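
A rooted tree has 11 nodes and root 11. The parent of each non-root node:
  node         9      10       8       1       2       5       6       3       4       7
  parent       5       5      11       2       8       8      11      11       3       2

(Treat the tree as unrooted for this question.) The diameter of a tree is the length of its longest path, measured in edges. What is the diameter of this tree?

BFS from 4 reaches 9 last, at distance 5; BFS from 9 confirms no node is farther.
Path: 4 - 3 - 11 - 8 - 5 - 9.

5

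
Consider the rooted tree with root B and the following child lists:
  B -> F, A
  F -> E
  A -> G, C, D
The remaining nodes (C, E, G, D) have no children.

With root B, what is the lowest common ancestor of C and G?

A

Path C→root: C A B; path G→root: G A B.
First common node: A.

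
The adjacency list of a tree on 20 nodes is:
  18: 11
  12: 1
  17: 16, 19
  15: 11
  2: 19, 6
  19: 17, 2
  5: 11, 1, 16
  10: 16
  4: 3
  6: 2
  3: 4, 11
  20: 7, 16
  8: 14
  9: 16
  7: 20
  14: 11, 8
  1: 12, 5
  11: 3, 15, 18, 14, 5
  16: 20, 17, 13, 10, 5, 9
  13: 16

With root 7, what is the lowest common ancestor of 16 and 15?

16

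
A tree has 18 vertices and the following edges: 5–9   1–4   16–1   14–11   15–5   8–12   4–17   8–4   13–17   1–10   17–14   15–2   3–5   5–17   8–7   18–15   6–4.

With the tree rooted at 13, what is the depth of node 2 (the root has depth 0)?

Path from 13 to 2: 13 – 17 – 5 – 15 – 2, which has 4 edges.

4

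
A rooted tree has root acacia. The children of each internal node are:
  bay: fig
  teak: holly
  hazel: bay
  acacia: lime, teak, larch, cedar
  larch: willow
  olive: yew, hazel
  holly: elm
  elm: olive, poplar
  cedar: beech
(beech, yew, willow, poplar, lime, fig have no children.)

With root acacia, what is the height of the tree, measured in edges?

A deepest node is fig, reached by acacia-teak-holly-elm-olive-hazel-bay-fig.
That path has 7 edges, so the height is 7.

7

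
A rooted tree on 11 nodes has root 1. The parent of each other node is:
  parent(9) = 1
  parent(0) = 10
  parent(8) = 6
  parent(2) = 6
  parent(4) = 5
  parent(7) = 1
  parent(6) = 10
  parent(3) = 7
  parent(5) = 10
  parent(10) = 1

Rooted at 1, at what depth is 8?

Climbing from 8 to the root: 8 – 6 – 10 – 1. That's 3 steps.

3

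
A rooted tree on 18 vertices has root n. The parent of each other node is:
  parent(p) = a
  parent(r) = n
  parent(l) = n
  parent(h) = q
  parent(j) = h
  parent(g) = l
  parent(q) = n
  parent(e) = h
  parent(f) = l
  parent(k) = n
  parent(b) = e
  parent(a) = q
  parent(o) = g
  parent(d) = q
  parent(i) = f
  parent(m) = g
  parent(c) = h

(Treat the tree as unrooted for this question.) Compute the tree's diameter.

Starting from o, a farthest node is b at distance 7.
One longest path: o-g-l-n-q-h-e-b.
So the diameter is 7.

7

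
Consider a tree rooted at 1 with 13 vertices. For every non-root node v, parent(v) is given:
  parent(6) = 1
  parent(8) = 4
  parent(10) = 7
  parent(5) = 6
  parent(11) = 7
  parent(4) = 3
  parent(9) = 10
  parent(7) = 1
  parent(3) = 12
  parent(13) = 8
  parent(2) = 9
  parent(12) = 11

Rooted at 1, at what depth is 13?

7

Path from 1 to 13: 1–7–11–12–3–4–8–13, which has 7 edges.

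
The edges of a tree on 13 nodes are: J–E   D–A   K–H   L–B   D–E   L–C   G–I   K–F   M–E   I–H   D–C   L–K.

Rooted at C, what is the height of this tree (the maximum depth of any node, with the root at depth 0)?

5

G sits deepest: C–L–K–H–I–G — 5 edges from the root.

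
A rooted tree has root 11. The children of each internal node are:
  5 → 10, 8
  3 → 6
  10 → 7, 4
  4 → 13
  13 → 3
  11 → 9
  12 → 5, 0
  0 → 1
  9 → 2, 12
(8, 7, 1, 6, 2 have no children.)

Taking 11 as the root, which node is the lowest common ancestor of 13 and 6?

13's ancestor chain is 13, 4, 10, 5, 12, 9, 11 and 6's is 6, 3, 13, 4, 10, 5, 12, 9, 11; they first meet at 13.

13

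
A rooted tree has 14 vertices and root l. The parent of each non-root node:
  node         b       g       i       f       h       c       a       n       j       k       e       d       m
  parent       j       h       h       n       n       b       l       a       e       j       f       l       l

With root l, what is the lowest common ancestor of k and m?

Ancestors of k (toward the root): k, j, e, f, n, a, l.
Ancestors of m: m, l.
The deepest node appearing in both lists is l.

l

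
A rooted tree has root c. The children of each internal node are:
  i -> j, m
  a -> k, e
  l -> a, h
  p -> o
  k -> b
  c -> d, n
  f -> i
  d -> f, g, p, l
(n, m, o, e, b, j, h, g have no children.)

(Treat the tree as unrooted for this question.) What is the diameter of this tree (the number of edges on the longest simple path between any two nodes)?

Starting from b, a farthest node is m at distance 7.
One longest path: b - k - a - l - d - f - i - m.
So the diameter is 7.

7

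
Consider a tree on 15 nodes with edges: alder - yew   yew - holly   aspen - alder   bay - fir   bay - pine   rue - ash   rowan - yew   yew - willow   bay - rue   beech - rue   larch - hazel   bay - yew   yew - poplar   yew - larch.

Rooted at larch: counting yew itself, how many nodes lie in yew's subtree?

Descendants of yew (including itself): yew, bay, willow, holly, poplar, alder, rowan, rue, fir, pine, aspen, beech, ash. That's 13.

13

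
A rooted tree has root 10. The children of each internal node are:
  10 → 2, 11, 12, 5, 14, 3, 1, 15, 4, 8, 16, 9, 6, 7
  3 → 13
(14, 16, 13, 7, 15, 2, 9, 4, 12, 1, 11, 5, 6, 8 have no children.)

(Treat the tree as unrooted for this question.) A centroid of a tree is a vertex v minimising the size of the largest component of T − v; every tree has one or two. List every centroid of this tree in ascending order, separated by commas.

10

Delete 10: the remaining components have sizes 2, 1, 1, 1, 1, 1, 1, 1, 1, 1, 1, 1, 1, 1. Max 2 ≤ 8, so 10 is a centroid.
Every other node leaves some component of size > 8, so the centroid is unique.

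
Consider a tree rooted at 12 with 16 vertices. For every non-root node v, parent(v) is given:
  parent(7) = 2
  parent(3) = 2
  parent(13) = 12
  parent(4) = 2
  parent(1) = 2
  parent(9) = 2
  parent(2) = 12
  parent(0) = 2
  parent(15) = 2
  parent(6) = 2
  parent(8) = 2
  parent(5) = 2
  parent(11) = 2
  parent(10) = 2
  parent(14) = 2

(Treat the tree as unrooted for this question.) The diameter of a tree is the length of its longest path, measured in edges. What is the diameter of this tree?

BFS from 13 reaches 11 last, at distance 3; BFS from 11 confirms no node is farther.
Path: 13 – 12 – 2 – 11.

3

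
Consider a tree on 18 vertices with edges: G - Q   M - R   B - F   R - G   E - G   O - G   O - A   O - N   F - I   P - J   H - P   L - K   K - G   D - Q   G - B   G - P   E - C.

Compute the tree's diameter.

A longest path is I - F - B - G - O - A, with 5 edges.

5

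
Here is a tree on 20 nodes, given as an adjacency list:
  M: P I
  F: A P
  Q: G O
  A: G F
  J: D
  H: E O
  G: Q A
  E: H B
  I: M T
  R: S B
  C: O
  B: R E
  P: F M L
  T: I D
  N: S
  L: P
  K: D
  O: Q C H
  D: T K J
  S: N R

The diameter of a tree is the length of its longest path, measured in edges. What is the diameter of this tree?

A longest path is K – D – T – I – M – P – F – A – G – Q – O – H – E – B – R – S – N, with 16 edges.

16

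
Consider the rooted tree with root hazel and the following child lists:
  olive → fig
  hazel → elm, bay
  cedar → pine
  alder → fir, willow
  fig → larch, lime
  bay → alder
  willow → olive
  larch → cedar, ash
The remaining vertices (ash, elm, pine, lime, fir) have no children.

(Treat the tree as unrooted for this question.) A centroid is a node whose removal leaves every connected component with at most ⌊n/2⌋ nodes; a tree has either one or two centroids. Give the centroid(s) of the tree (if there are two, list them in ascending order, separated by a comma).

olive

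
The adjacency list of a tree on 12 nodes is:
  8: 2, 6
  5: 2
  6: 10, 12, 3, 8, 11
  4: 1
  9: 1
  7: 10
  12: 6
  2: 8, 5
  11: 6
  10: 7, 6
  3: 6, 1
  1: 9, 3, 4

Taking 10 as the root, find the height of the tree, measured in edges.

A deepest node is 9, reached by 10–6–3–1–9.
That path has 4 edges, so the height is 4.

4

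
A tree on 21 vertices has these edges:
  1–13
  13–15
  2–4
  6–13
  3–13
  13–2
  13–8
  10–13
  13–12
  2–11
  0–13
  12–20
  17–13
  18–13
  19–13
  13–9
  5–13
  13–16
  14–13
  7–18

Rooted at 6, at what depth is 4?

3

6 – 13 – 2 – 4 — 3 edges.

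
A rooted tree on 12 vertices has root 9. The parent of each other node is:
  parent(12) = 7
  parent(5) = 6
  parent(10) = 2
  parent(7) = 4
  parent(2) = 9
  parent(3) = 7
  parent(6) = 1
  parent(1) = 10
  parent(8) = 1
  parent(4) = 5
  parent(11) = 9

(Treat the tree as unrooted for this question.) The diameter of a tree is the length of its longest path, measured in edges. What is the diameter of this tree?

BFS from 3 reaches 11 last, at distance 9; BFS from 11 confirms no node is farther.
Path: 3 - 7 - 4 - 5 - 6 - 1 - 10 - 2 - 9 - 11.

9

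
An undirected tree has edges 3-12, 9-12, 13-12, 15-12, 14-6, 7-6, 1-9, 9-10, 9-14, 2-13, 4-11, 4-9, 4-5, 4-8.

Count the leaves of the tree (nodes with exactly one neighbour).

9

The leaves are 1, 2, 3, 5, 7, 8, 10, 11, 15.
That is 9 leaves.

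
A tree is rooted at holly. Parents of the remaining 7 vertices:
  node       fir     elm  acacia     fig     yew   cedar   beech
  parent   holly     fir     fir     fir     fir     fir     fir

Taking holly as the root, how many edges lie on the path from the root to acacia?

Climbing from acacia to the root: acacia–fir–holly. That's 2 steps.

2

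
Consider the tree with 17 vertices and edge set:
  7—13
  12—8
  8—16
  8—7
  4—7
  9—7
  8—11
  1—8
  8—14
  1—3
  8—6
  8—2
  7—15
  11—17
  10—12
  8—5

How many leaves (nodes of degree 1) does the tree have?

The leaves are 2, 3, 4, 5, 6, 9, 10, 13, 14, 15, 16, 17.
That is 12 leaves.

12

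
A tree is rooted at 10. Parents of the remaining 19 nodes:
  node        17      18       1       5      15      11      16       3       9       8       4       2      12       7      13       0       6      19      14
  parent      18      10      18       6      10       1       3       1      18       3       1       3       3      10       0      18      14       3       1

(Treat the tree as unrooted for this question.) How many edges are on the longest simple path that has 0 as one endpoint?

Distances from 0 peak at 5, attained at 5.
0–18–1–14–6–5

5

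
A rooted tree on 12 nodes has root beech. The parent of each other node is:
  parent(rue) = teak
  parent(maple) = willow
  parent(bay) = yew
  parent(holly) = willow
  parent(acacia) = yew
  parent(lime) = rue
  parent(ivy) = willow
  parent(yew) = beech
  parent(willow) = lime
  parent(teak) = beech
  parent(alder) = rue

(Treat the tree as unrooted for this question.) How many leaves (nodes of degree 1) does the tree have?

6

Exactly 6 nodes have a single neighbour: acacia, alder, bay, holly, ivy, maple.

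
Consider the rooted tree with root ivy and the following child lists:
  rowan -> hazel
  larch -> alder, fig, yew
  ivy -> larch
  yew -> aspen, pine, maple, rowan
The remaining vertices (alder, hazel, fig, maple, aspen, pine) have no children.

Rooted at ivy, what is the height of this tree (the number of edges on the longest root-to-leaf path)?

4

The longest root-to-leaf path is ivy–larch–yew–rowan–hazel (4 edges).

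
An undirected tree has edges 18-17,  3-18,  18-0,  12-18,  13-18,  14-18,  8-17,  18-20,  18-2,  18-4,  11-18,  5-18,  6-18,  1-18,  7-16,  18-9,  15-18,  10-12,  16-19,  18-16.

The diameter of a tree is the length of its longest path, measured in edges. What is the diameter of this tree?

4

A longest path is 10–12–18–16–7, with 4 edges.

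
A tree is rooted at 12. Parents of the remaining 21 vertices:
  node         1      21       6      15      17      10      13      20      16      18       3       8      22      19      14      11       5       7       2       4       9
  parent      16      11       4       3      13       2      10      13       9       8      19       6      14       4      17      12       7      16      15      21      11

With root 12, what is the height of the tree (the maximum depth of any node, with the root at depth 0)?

The longest root-to-leaf path is 12-11-21-4-19-3-15-2-10-13-17-14-22 (12 edges).

12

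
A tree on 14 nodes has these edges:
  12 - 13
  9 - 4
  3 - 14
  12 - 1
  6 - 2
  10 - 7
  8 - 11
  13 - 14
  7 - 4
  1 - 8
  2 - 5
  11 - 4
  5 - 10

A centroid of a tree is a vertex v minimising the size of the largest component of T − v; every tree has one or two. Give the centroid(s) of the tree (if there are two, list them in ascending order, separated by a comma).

4, 11

If 11 is removed the pieces have sizes 7, 6, all ≤ ⌊14/2⌋ = 7.
Its neighbour 4 also leaves a largest component of size 7, so both are centroids.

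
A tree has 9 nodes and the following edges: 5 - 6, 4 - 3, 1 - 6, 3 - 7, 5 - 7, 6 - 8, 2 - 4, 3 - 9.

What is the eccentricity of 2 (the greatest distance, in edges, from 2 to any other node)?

A farthest node from 2 is 8 (1 also at distance 6).
The path 2–4–3–7–5–6–8 has 6 edges.

6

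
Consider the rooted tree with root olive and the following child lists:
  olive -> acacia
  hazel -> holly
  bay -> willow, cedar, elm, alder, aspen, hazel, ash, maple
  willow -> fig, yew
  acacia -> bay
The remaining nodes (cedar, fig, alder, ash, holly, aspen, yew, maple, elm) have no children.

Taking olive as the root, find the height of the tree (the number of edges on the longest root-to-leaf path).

4

yew sits deepest: olive → acacia → bay → willow → yew — 4 edges from the root.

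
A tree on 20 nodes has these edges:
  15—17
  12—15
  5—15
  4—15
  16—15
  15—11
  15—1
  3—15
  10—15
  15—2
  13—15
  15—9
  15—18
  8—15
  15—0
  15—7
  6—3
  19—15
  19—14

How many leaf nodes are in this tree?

17

The leaves are 0, 1, 2, 4, 5, 6, 7, 8, 9, 10, 11, 12, 13, 14, 16, 17, 18.
That is 17 leaves.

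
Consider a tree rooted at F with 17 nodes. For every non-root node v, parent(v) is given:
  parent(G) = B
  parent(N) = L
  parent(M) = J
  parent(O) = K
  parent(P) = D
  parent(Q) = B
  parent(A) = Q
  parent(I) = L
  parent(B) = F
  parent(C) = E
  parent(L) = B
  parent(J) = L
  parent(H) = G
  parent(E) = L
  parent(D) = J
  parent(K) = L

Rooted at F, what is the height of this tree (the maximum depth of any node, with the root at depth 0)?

5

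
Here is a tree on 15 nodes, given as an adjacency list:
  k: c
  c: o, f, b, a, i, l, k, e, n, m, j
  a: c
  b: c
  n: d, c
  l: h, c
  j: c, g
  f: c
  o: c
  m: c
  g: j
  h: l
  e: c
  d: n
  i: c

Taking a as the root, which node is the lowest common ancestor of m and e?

c

Path m→root: m c a; path e→root: e c a.
First common node: c.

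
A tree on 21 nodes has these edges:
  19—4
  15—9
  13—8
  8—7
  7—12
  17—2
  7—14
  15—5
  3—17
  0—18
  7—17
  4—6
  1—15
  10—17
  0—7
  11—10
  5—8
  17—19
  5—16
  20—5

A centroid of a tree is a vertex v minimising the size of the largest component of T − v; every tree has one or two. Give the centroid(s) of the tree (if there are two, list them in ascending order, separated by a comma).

Delete 7: the remaining components have sizes 8, 8, 2, 1, 1. Max 8 ≤ 10, so 7 is a centroid.
Every other node leaves some component of size > 10, so the centroid is unique.

7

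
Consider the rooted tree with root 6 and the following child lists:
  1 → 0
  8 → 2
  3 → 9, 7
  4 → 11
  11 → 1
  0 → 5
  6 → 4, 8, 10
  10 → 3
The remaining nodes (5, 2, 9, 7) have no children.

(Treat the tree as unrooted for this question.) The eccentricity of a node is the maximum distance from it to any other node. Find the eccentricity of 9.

8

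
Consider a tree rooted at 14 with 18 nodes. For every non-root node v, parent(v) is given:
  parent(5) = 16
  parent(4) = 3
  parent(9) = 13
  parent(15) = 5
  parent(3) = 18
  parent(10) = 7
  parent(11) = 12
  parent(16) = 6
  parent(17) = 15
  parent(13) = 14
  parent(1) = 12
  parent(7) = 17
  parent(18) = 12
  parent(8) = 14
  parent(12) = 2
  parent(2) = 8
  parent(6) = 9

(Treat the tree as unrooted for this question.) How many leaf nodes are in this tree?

Exactly 4 nodes have a single neighbour: 1, 4, 10, 11.

4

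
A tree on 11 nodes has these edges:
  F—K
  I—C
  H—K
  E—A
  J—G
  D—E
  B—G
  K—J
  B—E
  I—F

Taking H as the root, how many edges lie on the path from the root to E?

5

Path from H to E: H–K–J–G–B–E, which has 5 edges.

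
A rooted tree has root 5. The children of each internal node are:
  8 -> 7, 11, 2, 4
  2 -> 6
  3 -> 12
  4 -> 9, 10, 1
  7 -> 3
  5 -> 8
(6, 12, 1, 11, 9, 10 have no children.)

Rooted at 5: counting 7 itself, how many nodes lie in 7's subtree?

7's subtree: {7, 3, 12}, size 3.

3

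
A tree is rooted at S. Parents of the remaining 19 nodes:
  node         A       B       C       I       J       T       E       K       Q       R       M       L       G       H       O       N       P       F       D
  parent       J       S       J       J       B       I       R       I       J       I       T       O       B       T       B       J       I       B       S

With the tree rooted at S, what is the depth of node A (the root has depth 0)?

Climbing from A to the root: A–J–B–S. That's 3 steps.

3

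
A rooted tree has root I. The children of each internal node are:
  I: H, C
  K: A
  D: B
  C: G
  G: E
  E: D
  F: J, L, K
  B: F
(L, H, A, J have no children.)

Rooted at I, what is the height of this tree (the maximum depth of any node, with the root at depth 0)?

The longest root-to-leaf path is I – C – G – E – D – B – F – K – A (8 edges).

8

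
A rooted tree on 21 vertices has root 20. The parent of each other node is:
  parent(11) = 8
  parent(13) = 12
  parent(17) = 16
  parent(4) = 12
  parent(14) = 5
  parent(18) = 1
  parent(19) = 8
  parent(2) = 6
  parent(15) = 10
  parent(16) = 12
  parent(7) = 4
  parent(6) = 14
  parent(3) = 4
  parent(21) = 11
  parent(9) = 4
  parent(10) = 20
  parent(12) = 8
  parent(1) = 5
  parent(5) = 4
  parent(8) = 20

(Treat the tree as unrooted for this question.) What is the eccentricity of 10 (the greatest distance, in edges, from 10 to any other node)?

A farthest node from 10 is 2.
The path 10 – 20 – 8 – 12 – 4 – 5 – 14 – 6 – 2 has 8 edges.

8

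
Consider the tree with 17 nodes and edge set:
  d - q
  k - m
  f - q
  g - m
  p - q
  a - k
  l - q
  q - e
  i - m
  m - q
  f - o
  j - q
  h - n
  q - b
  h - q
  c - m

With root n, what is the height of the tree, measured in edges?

a sits deepest: n – h – q – m – k – a — 5 edges from the root.

5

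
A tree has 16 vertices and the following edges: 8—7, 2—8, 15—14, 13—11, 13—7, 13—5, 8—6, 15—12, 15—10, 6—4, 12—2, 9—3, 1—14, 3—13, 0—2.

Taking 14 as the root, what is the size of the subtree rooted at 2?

11

2's subtree: {2, 8, 0, 7, 6, 13, 4, 3, 11, 5, 9}, size 11.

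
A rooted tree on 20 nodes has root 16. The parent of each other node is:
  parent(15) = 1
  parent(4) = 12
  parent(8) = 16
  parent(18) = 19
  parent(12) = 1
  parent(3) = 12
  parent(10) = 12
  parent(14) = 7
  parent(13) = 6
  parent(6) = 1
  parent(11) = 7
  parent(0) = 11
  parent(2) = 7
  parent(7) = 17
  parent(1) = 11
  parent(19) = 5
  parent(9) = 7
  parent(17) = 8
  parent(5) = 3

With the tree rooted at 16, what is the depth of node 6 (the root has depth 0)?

6

Climbing from 6 to the root: 6 – 1 – 11 – 7 – 17 – 8 – 16. That's 6 steps.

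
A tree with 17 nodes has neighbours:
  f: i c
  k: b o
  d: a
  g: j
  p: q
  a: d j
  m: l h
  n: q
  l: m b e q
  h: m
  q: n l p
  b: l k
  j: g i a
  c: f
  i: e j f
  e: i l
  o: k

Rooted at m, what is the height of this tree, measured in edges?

6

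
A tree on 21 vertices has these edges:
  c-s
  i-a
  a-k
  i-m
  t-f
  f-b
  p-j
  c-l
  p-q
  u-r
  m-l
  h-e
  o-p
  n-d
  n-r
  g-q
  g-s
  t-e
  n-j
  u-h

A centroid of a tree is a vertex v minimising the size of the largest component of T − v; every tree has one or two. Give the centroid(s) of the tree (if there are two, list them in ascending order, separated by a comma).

p

Delete p: the remaining components have sizes 10, 9, 1. Max 10 ≤ 10, so p is a centroid.
No neighbour of p does as well, so p is the unique centroid.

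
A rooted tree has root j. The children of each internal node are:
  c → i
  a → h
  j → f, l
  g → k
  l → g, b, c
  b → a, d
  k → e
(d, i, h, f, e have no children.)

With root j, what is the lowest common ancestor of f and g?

Path f→root: f j; path g→root: g l j.
First common node: j.

j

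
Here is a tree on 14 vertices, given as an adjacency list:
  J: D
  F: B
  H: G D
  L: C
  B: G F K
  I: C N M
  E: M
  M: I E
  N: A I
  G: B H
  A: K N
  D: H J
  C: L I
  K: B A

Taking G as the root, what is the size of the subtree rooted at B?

10

The subtree rooted at B contains: B, K, F, A, N, I, M, C, E, L — 10 nodes.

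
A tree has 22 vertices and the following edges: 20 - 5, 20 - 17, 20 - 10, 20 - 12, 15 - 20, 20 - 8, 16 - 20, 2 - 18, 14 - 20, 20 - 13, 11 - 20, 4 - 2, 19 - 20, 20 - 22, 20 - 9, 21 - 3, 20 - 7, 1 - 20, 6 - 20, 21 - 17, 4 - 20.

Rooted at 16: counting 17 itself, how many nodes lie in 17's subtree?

Descendants of 17 (including itself): 17, 21, 3. That's 3.

3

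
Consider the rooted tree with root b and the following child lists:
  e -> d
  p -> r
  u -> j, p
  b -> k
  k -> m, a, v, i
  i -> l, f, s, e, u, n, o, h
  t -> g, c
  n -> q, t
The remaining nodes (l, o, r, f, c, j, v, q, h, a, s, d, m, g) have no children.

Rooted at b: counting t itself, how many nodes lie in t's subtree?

3

The subtree rooted at t contains: t, g, c — 3 nodes.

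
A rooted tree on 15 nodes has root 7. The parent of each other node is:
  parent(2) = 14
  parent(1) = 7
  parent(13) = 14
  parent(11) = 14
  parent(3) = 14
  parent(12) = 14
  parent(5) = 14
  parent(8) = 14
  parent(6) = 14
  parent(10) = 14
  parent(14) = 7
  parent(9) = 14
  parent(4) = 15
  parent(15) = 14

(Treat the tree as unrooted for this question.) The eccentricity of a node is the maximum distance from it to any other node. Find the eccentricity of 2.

3

A farthest node from 2 is 1 (4 also at distance 3).
The path 2 – 14 – 7 – 1 has 3 edges.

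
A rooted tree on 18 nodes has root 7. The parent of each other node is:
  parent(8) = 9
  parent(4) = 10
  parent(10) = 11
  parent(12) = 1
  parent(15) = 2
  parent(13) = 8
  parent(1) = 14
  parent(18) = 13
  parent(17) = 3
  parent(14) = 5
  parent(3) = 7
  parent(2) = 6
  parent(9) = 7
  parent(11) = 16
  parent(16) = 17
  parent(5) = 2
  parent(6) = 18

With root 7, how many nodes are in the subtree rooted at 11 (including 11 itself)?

11's subtree: {11, 10, 4}, size 3.

3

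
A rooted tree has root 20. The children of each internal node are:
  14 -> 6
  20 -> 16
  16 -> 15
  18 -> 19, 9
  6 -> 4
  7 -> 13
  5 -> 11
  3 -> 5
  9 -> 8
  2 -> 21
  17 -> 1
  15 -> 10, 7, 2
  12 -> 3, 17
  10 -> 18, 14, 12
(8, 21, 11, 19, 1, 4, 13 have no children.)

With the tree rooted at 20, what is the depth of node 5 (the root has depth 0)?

Climbing from 5 to the root: 5 – 3 – 12 – 10 – 15 – 16 – 20. That's 6 steps.

6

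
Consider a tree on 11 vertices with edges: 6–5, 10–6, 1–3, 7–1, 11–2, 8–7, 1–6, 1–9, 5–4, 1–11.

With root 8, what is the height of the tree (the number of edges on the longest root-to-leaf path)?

4 sits deepest: 8–7–1–6–5–4 — 5 edges from the root.

5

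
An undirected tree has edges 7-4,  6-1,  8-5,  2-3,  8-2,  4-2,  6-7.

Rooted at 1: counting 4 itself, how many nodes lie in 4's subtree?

The subtree rooted at 4 contains: 4, 2, 8, 3, 5 — 5 nodes.

5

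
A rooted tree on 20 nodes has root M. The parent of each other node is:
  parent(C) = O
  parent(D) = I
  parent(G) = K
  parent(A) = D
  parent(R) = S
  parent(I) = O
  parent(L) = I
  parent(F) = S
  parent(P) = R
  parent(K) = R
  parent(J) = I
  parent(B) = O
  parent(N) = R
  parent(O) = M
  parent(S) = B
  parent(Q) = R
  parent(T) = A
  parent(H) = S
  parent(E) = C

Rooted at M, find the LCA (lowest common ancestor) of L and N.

O

Ancestors of L (toward the root): L, I, O, M.
Ancestors of N: N, R, S, B, O, M.
The deepest node appearing in both lists is O.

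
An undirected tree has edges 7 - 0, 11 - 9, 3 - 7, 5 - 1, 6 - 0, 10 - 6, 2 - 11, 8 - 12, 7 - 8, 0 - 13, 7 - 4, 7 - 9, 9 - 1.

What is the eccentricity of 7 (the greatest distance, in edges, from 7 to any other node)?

The node farthest from 7 is 5 (10, 2 also at distance 3), via 7-9-1-5 — 3 edges.

3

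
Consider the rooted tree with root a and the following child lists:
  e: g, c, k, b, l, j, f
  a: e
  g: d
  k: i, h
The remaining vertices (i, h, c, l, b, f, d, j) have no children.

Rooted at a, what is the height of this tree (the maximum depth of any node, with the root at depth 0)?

3

A deepest node is i, reached by a → e → k → i.
That path has 3 edges, so the height is 3.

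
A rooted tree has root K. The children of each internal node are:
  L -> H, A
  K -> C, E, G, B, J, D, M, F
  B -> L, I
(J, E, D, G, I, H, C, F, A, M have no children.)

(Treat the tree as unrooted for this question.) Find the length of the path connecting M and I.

3

M – K – B – I: 3 edges.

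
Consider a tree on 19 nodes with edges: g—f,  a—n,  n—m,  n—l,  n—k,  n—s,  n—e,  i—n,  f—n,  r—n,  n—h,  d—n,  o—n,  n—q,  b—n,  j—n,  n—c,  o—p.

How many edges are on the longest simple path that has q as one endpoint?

3

The node farthest from q is g (p also at distance 3), via q – n – f – g — 3 edges.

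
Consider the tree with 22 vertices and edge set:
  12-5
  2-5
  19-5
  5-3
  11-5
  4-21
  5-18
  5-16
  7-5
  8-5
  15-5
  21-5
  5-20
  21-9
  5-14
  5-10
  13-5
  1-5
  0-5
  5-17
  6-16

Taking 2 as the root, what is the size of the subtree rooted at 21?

Descendants of 21 (including itself): 21, 9, 4. That's 3.

3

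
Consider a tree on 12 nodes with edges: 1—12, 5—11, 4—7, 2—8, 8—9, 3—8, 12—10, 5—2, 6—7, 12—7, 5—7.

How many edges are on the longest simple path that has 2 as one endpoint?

4

Distances from 2 peak at 4, attained at 1 (10 also at distance 4).
2 – 5 – 7 – 12 – 1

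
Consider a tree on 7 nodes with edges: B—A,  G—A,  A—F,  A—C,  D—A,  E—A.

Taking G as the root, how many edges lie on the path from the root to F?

2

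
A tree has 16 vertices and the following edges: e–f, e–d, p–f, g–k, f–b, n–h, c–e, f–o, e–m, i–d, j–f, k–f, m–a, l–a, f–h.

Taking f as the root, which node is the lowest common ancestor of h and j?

Ancestors of h (toward the root): h, f.
Ancestors of j: j, f.
The deepest node appearing in both lists is f.

f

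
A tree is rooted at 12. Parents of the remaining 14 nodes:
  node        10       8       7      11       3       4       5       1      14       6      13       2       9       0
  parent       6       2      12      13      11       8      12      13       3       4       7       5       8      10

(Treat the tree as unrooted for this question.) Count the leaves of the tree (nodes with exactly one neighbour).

The leaves are 0, 1, 9, 14.
That is 4 leaves.

4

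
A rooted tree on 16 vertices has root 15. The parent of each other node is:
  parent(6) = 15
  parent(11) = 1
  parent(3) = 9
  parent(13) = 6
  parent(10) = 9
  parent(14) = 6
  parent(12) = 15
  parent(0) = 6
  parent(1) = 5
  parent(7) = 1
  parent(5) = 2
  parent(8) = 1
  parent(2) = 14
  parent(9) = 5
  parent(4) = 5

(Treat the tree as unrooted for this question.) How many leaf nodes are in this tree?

The leaves are 0, 3, 4, 7, 8, 10, 11, 12, 13.
That is 9 leaves.

9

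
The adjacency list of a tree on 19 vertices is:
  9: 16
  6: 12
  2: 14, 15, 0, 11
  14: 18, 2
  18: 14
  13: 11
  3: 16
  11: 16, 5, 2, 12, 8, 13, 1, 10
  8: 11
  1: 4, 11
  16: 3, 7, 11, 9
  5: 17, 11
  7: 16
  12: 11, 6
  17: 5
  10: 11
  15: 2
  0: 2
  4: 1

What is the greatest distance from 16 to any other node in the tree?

4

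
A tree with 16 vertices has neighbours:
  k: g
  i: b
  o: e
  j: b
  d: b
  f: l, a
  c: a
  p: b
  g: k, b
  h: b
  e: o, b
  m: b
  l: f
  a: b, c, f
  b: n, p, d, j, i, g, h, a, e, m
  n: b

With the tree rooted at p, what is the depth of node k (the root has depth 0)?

Climbing from k to the root: k–g–b–p. That's 3 steps.

3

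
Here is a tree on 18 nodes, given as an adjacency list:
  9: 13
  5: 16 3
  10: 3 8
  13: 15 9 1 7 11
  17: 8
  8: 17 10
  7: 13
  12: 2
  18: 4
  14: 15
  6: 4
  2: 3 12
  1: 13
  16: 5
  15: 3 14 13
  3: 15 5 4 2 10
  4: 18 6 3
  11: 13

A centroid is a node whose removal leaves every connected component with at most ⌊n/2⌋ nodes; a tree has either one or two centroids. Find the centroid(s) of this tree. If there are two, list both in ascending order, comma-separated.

3

Removing 3 splits the tree into components of sizes 7, 3, 3, 2, 2; the largest is 7 ≤ ⌊18/2⌋ = 9.
Every other node leaves some component of size > 9, so the centroid is unique.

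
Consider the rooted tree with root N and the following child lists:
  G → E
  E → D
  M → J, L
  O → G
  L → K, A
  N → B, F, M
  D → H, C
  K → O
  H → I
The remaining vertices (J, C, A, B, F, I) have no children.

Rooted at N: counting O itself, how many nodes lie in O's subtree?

The subtree rooted at O contains: O, G, E, D, H, C, I — 7 nodes.

7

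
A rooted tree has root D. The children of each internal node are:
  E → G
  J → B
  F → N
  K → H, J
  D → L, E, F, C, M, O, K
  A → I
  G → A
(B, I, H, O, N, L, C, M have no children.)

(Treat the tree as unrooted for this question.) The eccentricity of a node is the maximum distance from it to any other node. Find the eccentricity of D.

Distances from D peak at 4, attained at I.
D-E-G-A-I

4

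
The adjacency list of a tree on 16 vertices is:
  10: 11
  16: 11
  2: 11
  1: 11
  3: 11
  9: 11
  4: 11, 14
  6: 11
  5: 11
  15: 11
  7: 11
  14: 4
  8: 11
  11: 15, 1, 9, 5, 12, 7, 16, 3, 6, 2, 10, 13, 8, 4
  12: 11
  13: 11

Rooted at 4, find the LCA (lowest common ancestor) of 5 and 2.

11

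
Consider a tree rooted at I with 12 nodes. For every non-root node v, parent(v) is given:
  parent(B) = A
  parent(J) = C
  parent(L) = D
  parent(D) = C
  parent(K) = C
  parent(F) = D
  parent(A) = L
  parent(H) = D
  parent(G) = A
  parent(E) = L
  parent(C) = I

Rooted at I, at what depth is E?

Path from I to E: I–C–D–L–E, which has 4 edges.

4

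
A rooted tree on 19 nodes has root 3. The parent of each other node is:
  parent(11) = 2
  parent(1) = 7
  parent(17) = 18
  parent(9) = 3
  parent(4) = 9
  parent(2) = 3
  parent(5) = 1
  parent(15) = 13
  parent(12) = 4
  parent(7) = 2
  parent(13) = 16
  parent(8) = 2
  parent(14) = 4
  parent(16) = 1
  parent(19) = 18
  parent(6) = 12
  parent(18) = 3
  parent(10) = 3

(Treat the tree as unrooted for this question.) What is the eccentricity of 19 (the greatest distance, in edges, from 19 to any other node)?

8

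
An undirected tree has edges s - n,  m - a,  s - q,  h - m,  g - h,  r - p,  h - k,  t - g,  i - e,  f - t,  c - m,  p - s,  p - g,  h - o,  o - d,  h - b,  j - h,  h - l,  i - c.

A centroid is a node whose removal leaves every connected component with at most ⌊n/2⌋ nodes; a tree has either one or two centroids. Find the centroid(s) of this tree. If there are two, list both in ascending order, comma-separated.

If h is removed the pieces have sizes 8, 5, 2, 1, 1, 1, 1, all ≤ ⌊20/2⌋ = 10.
No neighbour of h does as well, so h is the unique centroid.

h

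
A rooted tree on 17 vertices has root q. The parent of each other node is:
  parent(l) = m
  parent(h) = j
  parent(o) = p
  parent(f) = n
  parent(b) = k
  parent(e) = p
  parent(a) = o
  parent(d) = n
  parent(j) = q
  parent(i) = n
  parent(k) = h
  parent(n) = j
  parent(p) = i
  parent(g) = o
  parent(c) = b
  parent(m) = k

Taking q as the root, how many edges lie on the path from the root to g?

6

q → j → n → i → p → o → g — 6 edges.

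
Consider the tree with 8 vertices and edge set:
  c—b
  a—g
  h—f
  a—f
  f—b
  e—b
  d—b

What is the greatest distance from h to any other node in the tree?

3

Distances from h peak at 3, attained at c (d, e, g also at distance 3).
h – f – b – c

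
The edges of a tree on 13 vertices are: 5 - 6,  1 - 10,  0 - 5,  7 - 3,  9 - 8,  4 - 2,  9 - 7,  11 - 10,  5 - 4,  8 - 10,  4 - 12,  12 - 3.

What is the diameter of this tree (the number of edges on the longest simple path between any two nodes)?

A longest path is 11 – 10 – 8 – 9 – 7 – 3 – 12 – 4 – 5 – 0, with 9 edges.

9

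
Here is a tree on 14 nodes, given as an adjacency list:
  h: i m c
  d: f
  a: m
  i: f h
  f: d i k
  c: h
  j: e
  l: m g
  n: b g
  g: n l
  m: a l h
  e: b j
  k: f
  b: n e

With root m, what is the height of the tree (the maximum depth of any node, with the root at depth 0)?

6

j sits deepest: m-l-g-n-b-e-j — 6 edges from the root.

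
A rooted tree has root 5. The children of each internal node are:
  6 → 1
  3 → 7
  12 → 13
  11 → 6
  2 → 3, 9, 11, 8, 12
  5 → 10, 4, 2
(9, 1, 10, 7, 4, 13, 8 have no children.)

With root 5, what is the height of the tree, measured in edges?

1 sits deepest: 5–2–11–6–1 — 4 edges from the root.

4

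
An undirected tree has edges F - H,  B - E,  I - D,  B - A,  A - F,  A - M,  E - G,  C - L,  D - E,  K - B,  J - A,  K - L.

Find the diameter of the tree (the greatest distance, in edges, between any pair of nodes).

A longest path is C – L – K – B – A – F – H, with 6 edges.

6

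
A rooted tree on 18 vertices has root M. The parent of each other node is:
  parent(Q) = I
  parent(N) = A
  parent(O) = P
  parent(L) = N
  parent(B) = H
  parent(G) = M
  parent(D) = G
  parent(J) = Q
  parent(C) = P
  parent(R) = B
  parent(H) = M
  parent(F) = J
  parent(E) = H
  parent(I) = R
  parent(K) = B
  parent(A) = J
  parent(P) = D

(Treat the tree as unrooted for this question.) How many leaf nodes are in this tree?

6

Exactly 6 nodes have a single neighbour: C, E, F, K, L, O.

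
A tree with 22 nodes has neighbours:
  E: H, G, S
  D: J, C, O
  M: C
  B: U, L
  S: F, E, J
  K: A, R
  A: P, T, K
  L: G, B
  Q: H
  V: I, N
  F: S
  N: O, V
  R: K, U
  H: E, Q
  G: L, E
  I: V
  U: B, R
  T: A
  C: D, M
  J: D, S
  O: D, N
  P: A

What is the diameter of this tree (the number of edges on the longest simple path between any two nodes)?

Starting from T, a farthest node is I at distance 15.
One longest path: T-A-K-R-U-B-L-G-E-S-J-D-O-N-V-I.
So the diameter is 15.

15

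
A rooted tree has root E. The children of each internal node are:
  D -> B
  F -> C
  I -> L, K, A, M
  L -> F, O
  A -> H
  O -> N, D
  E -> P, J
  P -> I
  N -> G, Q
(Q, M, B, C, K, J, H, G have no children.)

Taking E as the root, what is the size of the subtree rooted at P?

15

P's subtree: {P, I, L, A, K, M, O, F, H, N, D, C, G, Q, B}, size 15.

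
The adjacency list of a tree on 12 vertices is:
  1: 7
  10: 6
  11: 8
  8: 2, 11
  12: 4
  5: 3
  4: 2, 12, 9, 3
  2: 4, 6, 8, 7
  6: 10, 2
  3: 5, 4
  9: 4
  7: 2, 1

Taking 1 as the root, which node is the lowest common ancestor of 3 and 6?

Path 3→root: 3 4 2 7 1; path 6→root: 6 2 7 1.
First common node: 2.

2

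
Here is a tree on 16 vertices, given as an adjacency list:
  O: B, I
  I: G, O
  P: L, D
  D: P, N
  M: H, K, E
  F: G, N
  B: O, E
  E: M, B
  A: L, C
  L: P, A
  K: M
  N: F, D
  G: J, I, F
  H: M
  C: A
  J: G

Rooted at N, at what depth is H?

8

N–F–G–I–O–B–E–M–H — 8 edges.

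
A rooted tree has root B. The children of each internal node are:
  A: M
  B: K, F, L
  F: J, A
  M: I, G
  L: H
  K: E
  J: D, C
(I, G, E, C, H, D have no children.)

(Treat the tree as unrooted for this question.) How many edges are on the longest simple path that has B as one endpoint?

Distances from B peak at 4, attained at I (G also at distance 4).
B–F–A–M–I

4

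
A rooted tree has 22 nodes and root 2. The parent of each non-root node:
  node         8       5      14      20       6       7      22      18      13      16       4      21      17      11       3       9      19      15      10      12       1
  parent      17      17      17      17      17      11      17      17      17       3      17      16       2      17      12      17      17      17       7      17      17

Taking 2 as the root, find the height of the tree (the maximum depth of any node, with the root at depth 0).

5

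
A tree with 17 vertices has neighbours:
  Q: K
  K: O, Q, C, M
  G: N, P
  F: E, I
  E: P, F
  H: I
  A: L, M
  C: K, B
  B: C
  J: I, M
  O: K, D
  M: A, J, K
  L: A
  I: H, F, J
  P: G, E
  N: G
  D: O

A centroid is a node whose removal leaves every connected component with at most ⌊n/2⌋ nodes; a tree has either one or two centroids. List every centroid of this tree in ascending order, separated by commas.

M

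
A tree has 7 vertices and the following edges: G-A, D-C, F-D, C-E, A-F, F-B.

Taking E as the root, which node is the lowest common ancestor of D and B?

Path D→root: D C E; path B→root: B F D C E.
First common node: D.

D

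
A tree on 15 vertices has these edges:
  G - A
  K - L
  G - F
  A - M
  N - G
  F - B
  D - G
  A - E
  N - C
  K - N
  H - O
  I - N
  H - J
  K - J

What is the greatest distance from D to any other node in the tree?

A farthest node from D is O.
The path D–G–N–K–J–H–O has 6 edges.

6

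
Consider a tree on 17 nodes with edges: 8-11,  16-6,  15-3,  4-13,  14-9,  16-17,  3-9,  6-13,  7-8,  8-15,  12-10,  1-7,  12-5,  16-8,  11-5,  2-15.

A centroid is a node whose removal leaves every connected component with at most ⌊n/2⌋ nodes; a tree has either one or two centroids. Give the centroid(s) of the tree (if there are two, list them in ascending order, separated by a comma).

Removing 8 splits the tree into components of sizes 5, 5, 4, 2; the largest is 5 ≤ ⌊17/2⌋ = 8.
Every other node leaves some component of size > 8, so the centroid is unique.

8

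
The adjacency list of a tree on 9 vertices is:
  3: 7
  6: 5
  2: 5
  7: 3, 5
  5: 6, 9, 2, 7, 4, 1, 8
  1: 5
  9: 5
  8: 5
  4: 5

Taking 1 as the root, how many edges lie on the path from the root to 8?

2

1 – 5 – 8 — 2 edges.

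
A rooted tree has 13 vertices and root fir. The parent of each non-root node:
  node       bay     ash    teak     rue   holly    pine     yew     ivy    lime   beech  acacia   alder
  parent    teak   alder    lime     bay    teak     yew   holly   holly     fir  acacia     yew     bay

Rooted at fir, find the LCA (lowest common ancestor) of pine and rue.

teak

pine's ancestor chain is pine, yew, holly, teak, lime, fir and rue's is rue, bay, teak, lime, fir; they first meet at teak.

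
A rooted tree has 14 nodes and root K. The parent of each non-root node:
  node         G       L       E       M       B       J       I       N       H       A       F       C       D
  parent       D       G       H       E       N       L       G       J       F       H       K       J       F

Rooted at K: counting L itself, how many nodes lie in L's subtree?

5

L's subtree: {L, J, C, N, B}, size 5.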